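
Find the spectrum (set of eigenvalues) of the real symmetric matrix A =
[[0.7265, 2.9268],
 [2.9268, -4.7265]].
sigma(A) ≈ {-6, 2}

A is real symmetric, so its spectrum consists of real eigenvalues. Expanding the characteristic polynomial of the displayed matrix gives
  det(λ I - A) = p(λ) = λ^2 + (4)λ + (-12).
Solving p(λ) = 0 yields eigenvalues ≈ -6, 2. (A is shown rounded to 4 decimals, so these recover the underlying integer eigenvalues to within that precision.)
Verification: the trace of A = -4 equals the sum of eigenvalues -4, and det(A) ≈ -12.0000 matches the eigenvalue product -12.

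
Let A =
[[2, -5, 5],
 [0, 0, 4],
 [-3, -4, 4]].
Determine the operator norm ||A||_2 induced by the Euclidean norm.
||A||_2 ≈ 9.5328 (= sqrt(largest eigenvalue of A^T A))

||A||_2 = sigma_max(A) = sqrt(lambda_max(A^T A)). Form the symmetric matrix M = A^T A =
[[13, 2, -2],
 [2, 41, -41],
 [-2, -41, 57]].
Its characteristic polynomial (trace, sum of principal 2x2 minors, determinant of M give the coefficients) is
  p(λ) = det(λ I - M) = λ^3 - 111λ^2 + 1922λ - 8464.
No integer candidate from the rational root theorem (±divisors of 8464) is a root, so the roots are irrational. The cubic discriminant is Δ = 1380995428 > 0, so there are three distinct real roots. p(7) = -106 and p(8) = 320 have opposite signs, so a root lies in (7, 8); Newton's method refines it to λ ≈ 7.2138. p(12) = 344 and p(13) = -40 have opposite signs, so a root lies in (12, 13); Newton's method refines it to λ ≈ 12.9112. p(90) = -5584 and p(91) = 818 have opposite signs, so a root lies in (90, 91); Newton's method refines it to λ ≈ 90.875. Check (Vieta): the three roots sum to 111, matching tr M = 111.
So the eigenvalues of A^T A are ≈ 7.2138, 12.9112, 90.875 (all ≥ 0, as they must be for A^T A). The largest is λ_max ≈ 90.875, hence ||A||_2 = sqrt(λ_max) ≈ 9.5328.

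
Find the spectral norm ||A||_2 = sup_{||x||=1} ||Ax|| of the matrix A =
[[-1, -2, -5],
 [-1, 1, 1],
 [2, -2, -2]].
||A||_2 = sqrt((45 + sqrt(945))/2) ≈ 6.1539 (= sqrt(largest eigenvalue of A^T A))

||A||_2 = sigma_max(A) = sqrt(lambda_max(A^T A)). Form the symmetric matrix M = A^T A =
[[6, -3, 0],
 [-3, 9, 15],
 [0, 15, 30]].
Its characteristic polynomial (trace, sum of principal 2x2 minors, determinant of M give the coefficients) is
  p(λ) = det(λ I - M) = λ^3 - 45λ^2 + 270λ.
The constant term is 0, so λ = 0 is a root. Dividing out λ leaves p(λ) = λ(λ^2 - 45λ + 270). For λ^2 - 45λ + 270 the discriminant is 945. It is nonnegative but not a perfect square, so the roots are real and irrational: λ = (45 ± sqrt(945))/2 ≈ 37.8704, 7.1296.
So the eigenvalues of A^T A are ≈ 0, 7.1296, 37.8704 (all ≥ 0, as they must be for A^T A). The largest is λ_max = (45 + sqrt(945))/2 ≈ 37.8704, hence ||A||_2 = sqrt(λ_max) = sqrt((45 + sqrt(945))/2) ≈ 6.1539.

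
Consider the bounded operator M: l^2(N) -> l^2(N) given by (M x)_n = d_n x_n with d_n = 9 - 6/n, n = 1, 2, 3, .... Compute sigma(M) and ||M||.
sigma(M) = {9 - 6/n : n ≥ 1} ∪ {9}; ||M|| = 9

A bounded diagonal operator on l^2 with diagonal entries d_n has spectrum equal to the closure of {d_n : n ≥ 1}: every d_n is an eigenvalue (with eigenvector e_n), so {d_n} ⊂ sigma(M); the spectrum is closed, so its closure is too; and for lambda not in the closure, (M - lambda I) has bounded inverse (the diagonal entries 1/(d_n - lambda) are bounded). For our sequence d_n = 9 - 6/n, n = 1, 2, 3, ...:
  - {d_n} = {9 - 6/n : n ≥ 1}; the only limit point is 9
  - closure = {9 - 6/n : n ≥ 1} ∪ {9}
For the norm: a diagonal operator has ||M|| = sup_n |d_n|. Here d_n = 9 - 6/n increases monotonically from d_1 = 3 toward 9, with all terms in [3, 9); so sup_n |d_n| = 9 (the supremum is the limit, not attained). So ||M|| = 9.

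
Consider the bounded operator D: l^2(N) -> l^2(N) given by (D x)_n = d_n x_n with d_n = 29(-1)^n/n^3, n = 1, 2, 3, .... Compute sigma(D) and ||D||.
sigma(D) = {29(-1)^n/n^3 : n ≥ 1} ∪ {0}; ||D|| = 29

A bounded diagonal operator on l^2 with diagonal entries d_n has spectrum equal to the closure of {d_n : n ≥ 1}: every d_n is an eigenvalue (with eigenvector e_n), so {d_n} ⊂ sigma(D); the spectrum is closed, so its closure is too; and for lambda not in the closure, (D - lambda I) has bounded inverse (the diagonal entries 1/(d_n - lambda) are bounded). For our sequence d_n = 29(-1)^n/n^3, n = 1, 2, 3, ...:
  - {d_n} = {29(-1)^n/n^3 : n ≥ 1}; the only limit point is 0
  - closure = {29(-1)^n/n^3 : n ≥ 1} ∪ {0}
For the norm: a diagonal operator has ||D|| = sup_n |d_n|. Here |d_n| = 29/n^3 is decreasing, so sup_n |d_n| = |d_1| = 29. So ||D|| = 29.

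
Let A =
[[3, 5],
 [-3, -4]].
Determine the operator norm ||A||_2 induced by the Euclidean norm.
||A||_2 = sqrt((59 + sqrt(3445))/2) ≈ 7.6712 (= sqrt(largest eigenvalue of A^T A))

||A||_2 = sigma_max(A) = sqrt(lambda_max(A^T A)). Form the symmetric matrix M = A^T A =
[[18, 27],
 [27, 41]].
Its characteristic polynomial (trace, determinant of M give the coefficients) is
  p(λ) = det(λ I - M) = λ^2 - 59λ + 9.
For λ^2 - 59λ + 9 the discriminant is 3445. It is nonnegative but not a perfect square, so the roots are real and irrational: λ = (59 ± sqrt(3445))/2 ≈ 58.8471, 0.1529.
So the eigenvalues of A^T A are ≈ 0.1529, 58.8471 (all ≥ 0, as they must be for A^T A). The largest is λ_max = (59 + sqrt(3445))/2 ≈ 58.8471, hence ||A||_2 = sqrt(λ_max) = sqrt((59 + sqrt(3445))/2) ≈ 7.6712.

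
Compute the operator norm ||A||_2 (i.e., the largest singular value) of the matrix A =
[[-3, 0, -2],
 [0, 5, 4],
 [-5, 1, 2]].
||A||_2 ≈ 7.0447 (= sqrt(largest eigenvalue of A^T A))

||A||_2 = sigma_max(A) = sqrt(lambda_max(A^T A)). Form the symmetric matrix M = A^T A =
[[34, -5, -4],
 [-5, 26, 22],
 [-4, 22, 24]].
Its characteristic polynomial (trace, sum of principal 2x2 minors, determinant of M give the coefficients) is
  p(λ) = det(λ I - M) = λ^3 - 84λ^2 + 1799λ - 4624.
No integer candidate from the rational root theorem (±divisors of 4624) is a root, so the roots are irrational. The cubic discriminant is Δ = 584640436 > 0, so there are three distinct real roots. p(2) = -1354 and p(3) = 44 have opposite signs, so a root lies in (2, 3); Newton's method refines it to λ ≈ 2.9668. p(31) = 212 and p(32) = -304 have opposite signs, so a root lies in (31, 32); Newton's method refines it to λ ≈ 31.406. p(49) = -508 and p(50) = 326 have opposite signs, so a root lies in (49, 50); Newton's method refines it to λ ≈ 49.6272. Check (Vieta): the three roots sum to 84, matching tr M = 84.
So the eigenvalues of A^T A are ≈ 2.9668, 31.406, 49.6272 (all ≥ 0, as they must be for A^T A). The largest is λ_max ≈ 49.6272, hence ||A||_2 = sqrt(λ_max) ≈ 7.0447.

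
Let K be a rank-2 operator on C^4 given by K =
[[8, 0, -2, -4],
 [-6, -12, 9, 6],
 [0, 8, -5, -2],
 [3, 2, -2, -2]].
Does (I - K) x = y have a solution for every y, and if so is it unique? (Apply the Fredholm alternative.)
(I - K) is invertible (det(I - K) = -122 ≠ 0), so for every y in C^4 the equation (I - K) x = y has a unique solution.

K has rank 2 and factors as K = U V^T = u1 v1^T + u2 v2^T with u1 = (2, 3, -3, 0), v1 = (1, -2, 1, 0), u2 = (2, -3, 1, 1), v2 = (3, 2, -2, -2) (multiplying out reproduces the displayed K). The nonzero eigenvalues of U V^T coincide with those of the 2 x 2 matrix G = V^T U = [[v1·u1, v1·u2], [v2·u1, v2·u2]] = [[-7, 9], [18, -4]], and by the Sylvester determinant identity det(I_4 - U V^T) = det(I_2 - V^T U) = det([[8, -9], [-18, 5]]) = (8)(5) - (-9)(-18) = -122. (Direct check: I - K =
[[-7, 0, 2, 4],
 [6, 13, -9, -6],
 [0, -8, 6, 2],
 [-3, -2, 2, 3]]
has determinant -122.) The finite-dimensional Fredholm alternative says: either (I - K) is invertible, or ker(I - K) ≠ {0} and then range(I - K) = ker((I - K)^*)^⊥, with dim ker(I - K) = dim ker((I - K)^*). Since det(I - K) ≠ 0, 1 is not an eigenvalue of K and ker(I - K) = {0}, so we are in the first case: for every y there is a unique x = (I - K)^(-1) y. (Explicitly, by the Woodbury identity, (I - U V^T)^(-1) = I + U (I_2 - G)^(-1) V^T.)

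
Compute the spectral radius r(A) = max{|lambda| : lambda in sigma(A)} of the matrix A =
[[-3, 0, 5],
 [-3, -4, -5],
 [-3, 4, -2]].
r(A) ≈ 6.4015

The eigenvalues of A are the roots of its characteristic polynomial. With M = A (coefficients from the trace, the sum of principal 2x2 minors, and det A):
  p(λ) = det(λ I - M) = λ^3 + 9λ^2 + 61λ + 204.
No integer candidate from the rational root theorem (±divisors of 204) is a root, so the roots are irrational. The cubic discriminant is Δ = -309091 < 0, so there is one real root and a complex-conjugate pair. p(-5) = -1 and p(-4) = 40 have opposite signs, so a root lies in (-5, -4); Newton's method refines it to λ ≈ -4.9782. Dividing out (λ - (-4.9782)) leaves approximately λ^2 + 4.0218λ + 40.9787. For λ^2 + 4.0218λ + 40.9787 the discriminant is -147.7398. It is negative, so the remaining roots are the complex-conjugate pair λ ≈ -2.0109 ± 6.0774i. Their product equals the constant term, so |λ|^2 ≈ 40.9787 and |λ| ≈ 6.4015.
Thus the eigenvalues (to 4 decimals) are -4.9782 (modulus 4.9782); -2.0109 ± 6.0774i (modulus 6.4015). The spectral radius is the largest modulus: r(A) ≈ 6.4015. (Cross-check: r(A) ≤ ||A||_2 ≈ 7.7584; equality holds whenever A is normal, though it can also hold for some non-normal A.)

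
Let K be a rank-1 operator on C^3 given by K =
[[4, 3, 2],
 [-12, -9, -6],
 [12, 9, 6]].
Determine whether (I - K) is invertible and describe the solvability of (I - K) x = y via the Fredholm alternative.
(I - K) is singular (det(I - K) = 0, i.e. 1 ∈ sigma(K)). (I - K) x = y is solvable iff y ⊥ ker((I - K)^*) = span{(4, 3, 2)}, i.e. iff 4y_1 + 3y_2 + 2y_3 = 0. When solvable, the solutions are x = y + c·(1, -3, 3), c arbitrary (ker(I - K) = span{(1, -3, 3)}, dimension 1).

K has rank 1, so it is an outer product K = u v^T: every row of K is a multiple of one row vector. Reading off the entries, u = (1, -3, 3) and v = (4, 3, 2) (row i of K equals u_i·v^T). A rank-one matrix u v^T satisfies K u = u (v·u) and kills the (2)-dimensional subspace v^⊥, so its characteristic polynomial is lambda^2 (lambda - v·u) with v·u = tr K = 1. Hence the eigenvalues of I - K are 1 (multiplicity 2) and 1 - (1) = 0, so det(I - K) = 0. (Direct check: I - K =
[[-3, -3, -2],
 [12, 10, 6],
 [-12, -9, -5]]
has determinant 0.) So 1 is an eigenvalue of K and (I - K) is not invertible. The finite-dimensional Fredholm alternative says: either (I - K) is invertible, or ker(I - K) ≠ {0} and then range(I - K) = ker((I - K)^*)^⊥, with dim ker(I - K) = dim ker((I - K)^*). We are in the second case, so we need both kernels. Kernel of I - K: (I - K) u = u - u (v·u) = u - u = 0, so ker(I - K) = span{u} = span{(1, -3, 3)} (it is exactly 1-dimensional because rank(I - K) = 2). Kernel of the adjoint: K is real, so (I - K)^* = I - K^T = I - v u^T, and (I - v u^T) v = v - v (u·v) = 0; hence ker((I - K)^*) = span{v} = span{(4, 3, 2)}. Therefore (I - K) x = y is solvable iff <y, v> = 0, i.e. iff 4y_1 + 3y_2 + 2y_3 = 0. When this holds, K y = u (v·y) = 0, so (I - K) y = y and x = y is a particular solution; the full solution set is the line x = y + c·u = y + c·(1, -3, 3), c ∈ C.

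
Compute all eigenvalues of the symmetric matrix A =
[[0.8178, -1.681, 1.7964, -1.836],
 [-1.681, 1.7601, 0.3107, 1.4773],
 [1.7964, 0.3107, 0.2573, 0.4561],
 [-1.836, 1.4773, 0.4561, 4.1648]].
sigma(A) ≈ {-2, 1, 2, 6}

A is real symmetric, so its spectrum consists of real eigenvalues. Expanding the characteristic polynomial of the displayed matrix gives
  det(λ I - A) = p(λ) = λ^4 + (-7)λ^3 + (2)λ^2 + (28)λ + (-23.999).
Solving p(λ) = 0 yields eigenvalues ≈ -2, 1, 2, 6. (A is shown rounded to 4 decimals, so these recover the underlying integer eigenvalues to within that precision.)
Verification: the trace of A = 7 equals the sum of eigenvalues 7, and det(A) ≈ -23.9990 matches the eigenvalue product -24.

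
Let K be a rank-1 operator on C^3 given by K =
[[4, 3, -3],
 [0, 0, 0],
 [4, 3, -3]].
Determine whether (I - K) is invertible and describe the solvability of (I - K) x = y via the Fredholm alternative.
(I - K) is singular (det(I - K) = 0, i.e. 1 ∈ sigma(K)). (I - K) x = y is solvable iff y ⊥ ker((I - K)^*) = span{(4, 3, -3)}, i.e. iff 4y_1 + 3y_2 - 3y_3 = 0. When solvable, the solutions are x = y + c·(1, 0, 1), c arbitrary (ker(I - K) = span{(1, 0, 1)}, dimension 1).

K has rank 1, so it is an outer product K = u v^T: every row of K is a multiple of one row vector. Reading off the entries, u = (1, 0, 1) and v = (4, 3, -3) (row i of K equals u_i·v^T). A rank-one matrix u v^T satisfies K u = u (v·u) and kills the (2)-dimensional subspace v^⊥, so its characteristic polynomial is lambda^2 (lambda - v·u) with v·u = tr K = 1. Hence the eigenvalues of I - K are 1 (multiplicity 2) and 1 - (1) = 0, so det(I - K) = 0. (Direct check: I - K =
[[-3, -3, 3],
 [0, 1, 0],
 [-4, -3, 4]]
has determinant 0.) So 1 is an eigenvalue of K and (I - K) is not invertible. The finite-dimensional Fredholm alternative says: either (I - K) is invertible, or ker(I - K) ≠ {0} and then range(I - K) = ker((I - K)^*)^⊥, with dim ker(I - K) = dim ker((I - K)^*). We are in the second case, so we need both kernels. Kernel of I - K: (I - K) u = u - u (v·u) = u - u = 0, so ker(I - K) = span{u} = span{(1, 0, 1)} (it is exactly 1-dimensional because rank(I - K) = 2). Kernel of the adjoint: K is real, so (I - K)^* = I - K^T = I - v u^T, and (I - v u^T) v = v - v (u·v) = 0; hence ker((I - K)^*) = span{v} = span{(4, 3, -3)}. Therefore (I - K) x = y is solvable iff <y, v> = 0, i.e. iff 4y_1 + 3y_2 - 3y_3 = 0. When this holds, K y = u (v·y) = 0, so (I - K) y = y and x = y is a particular solution; the full solution set is the line x = y + c·u = y + c·(1, 0, 1), c ∈ C.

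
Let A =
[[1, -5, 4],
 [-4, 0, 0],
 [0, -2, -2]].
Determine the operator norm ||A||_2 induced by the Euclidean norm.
||A||_2 ≈ 6.5356 (= sqrt(largest eigenvalue of A^T A))

||A||_2 = sigma_max(A) = sqrt(lambda_max(A^T A)). Form the symmetric matrix M = A^T A =
[[17, -5, 4],
 [-5, 29, -16],
 [4, -16, 20]].
Its characteristic polynomial (trace, sum of principal 2x2 minors, determinant of M give the coefficients) is
  p(λ) = det(λ I - M) = λ^3 - 66λ^2 + 1116λ - 5184.
No integer candidate from the rational root theorem (±divisors of 5184) is a root, so the roots are irrational. The cubic discriminant is Δ = 51368256 > 0, so there are three distinct real roots. p(7) = -263 and p(8) = 32 have opposite signs, so a root lies in (7, 8); Newton's method refines it to λ ≈ 7.8756. p(15) = 81 and p(16) = -128 have opposite signs, so a root lies in (15, 16); Newton's method refines it to λ ≈ 15.4102. p(42) = -648 and p(43) = 277 have opposite signs, so a root lies in (42, 43); Newton's method refines it to λ ≈ 42.7142. Check (Vieta): the three roots sum to 66, matching tr M = 66.
So the eigenvalues of A^T A are ≈ 7.8756, 15.4102, 42.7142 (all ≥ 0, as they must be for A^T A). The largest is λ_max ≈ 42.7142, hence ||A||_2 = sqrt(λ_max) ≈ 6.5356.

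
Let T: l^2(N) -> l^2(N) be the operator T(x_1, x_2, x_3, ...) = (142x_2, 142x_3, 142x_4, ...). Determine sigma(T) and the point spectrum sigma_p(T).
sigma(T) = closed disk {z in C : |z| ≤ 142}; sigma_p(T) = open disk {z in C : |z| < 142}

Note T = 142·V where V is the unit left shift (V x)_k = x_{k+1}; so sigma(T) = 142·sigma(V) and ||T|| = 142||V||. ||T x||^2 = 20164sum_{k≥2} |x_k|^2 ≤ 20164||x||^2, with equality on {x : x_1 = 0}, so ||T|| = 142. For any lambda with |lambda| < 142, set r = lambda/142 (|r| < 1); the vector x = (1, r, r^2, ...) is in l^2 and satisfies T x = 142(r, r^2, ...) = lambda x, so lambda is an eigenvalue. On the boundary |lambda| = 142 the geometric series diverges, so no l^2 eigenvector exists, but these lambda lie in the approximate point spectrum. Hence sigma(T) is the closed disk of radius 142 and sigma_p(T) is the open disk.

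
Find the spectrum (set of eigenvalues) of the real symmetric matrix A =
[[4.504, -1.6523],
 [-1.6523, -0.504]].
sigma(A) ≈ {-1, 5}

A is real symmetric, so its spectrum consists of real eigenvalues. Expanding the characteristic polynomial of the displayed matrix gives
  det(λ I - A) = p(λ) = λ^2 + (-4)λ + (-5).
Solving p(λ) = 0 yields eigenvalues ≈ -1, 5. (A is shown rounded to 4 decimals, so these recover the underlying integer eigenvalues to within that precision.)
Verification: the trace of A = 4 equals the sum of eigenvalues 4, and det(A) ≈ -5.0001 matches the eigenvalue product -5.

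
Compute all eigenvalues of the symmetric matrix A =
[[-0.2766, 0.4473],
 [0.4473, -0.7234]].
sigma(A) ≈ {-1, 0}

A is real symmetric, so its spectrum consists of real eigenvalues. Expanding the characteristic polynomial of the displayed matrix gives
  det(λ I - A) = p(λ) = λ^2 + (1)λ + (0).
Solving p(λ) = 0 yields eigenvalues ≈ -1, 0. (A is shown rounded to 4 decimals, so these recover the underlying integer eigenvalues to within that precision.)
Verification: the trace of A = -1 equals the sum of eigenvalues -1, and det(A) ≈ 0.0000 matches the eigenvalue product 0.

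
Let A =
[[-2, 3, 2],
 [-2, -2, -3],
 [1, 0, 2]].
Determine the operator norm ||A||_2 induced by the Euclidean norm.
||A||_2 ≈ 5.2289 (= sqrt(largest eigenvalue of A^T A))

||A||_2 = sigma_max(A) = sqrt(lambda_max(A^T A)). Form the symmetric matrix M = A^T A =
[[9, -2, 4],
 [-2, 13, 12],
 [4, 12, 17]].
Its characteristic polynomial (trace, sum of principal 2x2 minors, determinant of M give the coefficients) is
  p(λ) = det(λ I - M) = λ^3 - 39λ^2 + 327λ - 225.
No integer candidate from the rational root theorem (±divisors of 225) is a root, so the roots are irrational. The cubic discriminant is Δ = 19671552 > 0, so there are three distinct real roots. p(0) = -225 and p(1) = 64 have opposite signs, so a root lies in (0, 1); Newton's method refines it to λ ≈ 0.7547. p(10) = 145 and p(11) = -16 have opposite signs, so a root lies in (10, 11); Newton's method refines it to λ ≈ 10.9044. p(27) = -144 and p(28) = 307 have opposite signs, so a root lies in (27, 28); Newton's method refines it to λ ≈ 27.3409. Check (Vieta): the three roots sum to 39, matching tr M = 39.
So the eigenvalues of A^T A are ≈ 0.7547, 10.9044, 27.3409 (all ≥ 0, as they must be for A^T A). The largest is λ_max ≈ 27.3409, hence ||A||_2 = sqrt(λ_max) ≈ 5.2289.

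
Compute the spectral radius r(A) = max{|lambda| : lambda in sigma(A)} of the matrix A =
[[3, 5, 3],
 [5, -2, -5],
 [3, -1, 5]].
r(A) ≈ 6.3374

The eigenvalues of A are the roots of its characteristic polynomial. With M = A (coefficients from the trace, the sum of principal 2x2 minors, and det A):
  p(λ) = det(λ I - M) = λ^3 - 6λ^2 - 40λ + 242.
No integer candidate from the rational root theorem (±divisors of 242) is a root, so the roots are irrational. The cubic discriminant is Δ = -13100 < 0, so there is one real root and a complex-conjugate pair. p(-7) = -115 and p(-6) = 50 have opposite signs, so a root lies in (-7, -6); Newton's method refines it to λ ≈ -6.3374. Dividing out (λ - (-6.3374)) leaves approximately λ^2 - 12.3374λ + 38.1863. For λ^2 - 12.3374λ + 38.1863 the discriminant is -0.5346. It is negative, so the remaining roots are the complex-conjugate pair λ ≈ 6.1687 ± 0.3656i. Their product equals the constant term, so |λ|^2 ≈ 38.1863 and |λ| ≈ 6.1795.
Thus the eigenvalues (to 4 decimals) are -6.3374 (modulus 6.3374); 6.1687 ± 0.3656i (modulus 6.1795). The spectral radius is the largest modulus: r(A) ≈ 6.3374. (Cross-check: r(A) ≤ ||A||_2 ≈ 8.3188; equality holds whenever A is normal, though it can also hold for some non-normal A.)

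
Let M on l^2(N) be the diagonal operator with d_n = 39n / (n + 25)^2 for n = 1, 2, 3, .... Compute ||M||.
||M|| = 39/100 (attained at n = 25)

For M diagonal, ||M|| = sup_n |d_n|. Treat f(x) = 39x / (x + 25)^2 for real x > 0. By the quotient rule, f'(x) = 39(25 - x)/(x + 25)^3, which is positive for x < 25 and negative for x > 25. So f has a unique maximum at x = 25, and since 25 is a positive integer, the supremum over n ≥ 1 is attained at n = 25: d_25 = 39·25/(25 + 25)^2 = 39·25/2500 = 39/100. Hence ||M|| = 39/100.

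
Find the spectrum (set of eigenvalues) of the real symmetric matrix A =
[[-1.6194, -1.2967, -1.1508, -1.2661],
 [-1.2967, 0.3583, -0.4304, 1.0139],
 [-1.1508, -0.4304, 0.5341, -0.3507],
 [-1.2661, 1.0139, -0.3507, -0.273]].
sigma(A) ≈ {-3, -1, 1, 2}

A is real symmetric, so its spectrum consists of real eigenvalues. Expanding the characteristic polynomial of the displayed matrix gives
  det(λ I - A) = p(λ) = λ^4 + (1)λ^3 + (-7)λ^2 + (-1)λ + (6).
Solving p(λ) = 0 yields eigenvalues ≈ -3, -1, 1, 2. (A is shown rounded to 4 decimals, so these recover the underlying integer eigenvalues to within that precision.)
Verification: the trace of A = -1 equals the sum of eigenvalues -1, and det(A) ≈ 6.0005 matches the eigenvalue product 6.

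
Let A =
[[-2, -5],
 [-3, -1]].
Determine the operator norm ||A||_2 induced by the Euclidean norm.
||A||_2 = sqrt((39 + sqrt(845))/2) ≈ 5.8339 (= sqrt(largest eigenvalue of A^T A))

||A||_2 = sigma_max(A) = sqrt(lambda_max(A^T A)). Form the symmetric matrix M = A^T A =
[[13, 13],
 [13, 26]].
Its characteristic polynomial (trace, determinant of M give the coefficients) is
  p(λ) = det(λ I - M) = λ^2 - 39λ + 169.
For λ^2 - 39λ + 169 the discriminant is 845. It is nonnegative but not a perfect square, so the roots are real and irrational: λ = (39 ± sqrt(845))/2 ≈ 34.0344, 4.9656.
So the eigenvalues of A^T A are ≈ 4.9656, 34.0344 (all ≥ 0, as they must be for A^T A). The largest is λ_max = (39 + sqrt(845))/2 ≈ 34.0344, hence ||A||_2 = sqrt(λ_max) = sqrt((39 + sqrt(845))/2) ≈ 5.8339.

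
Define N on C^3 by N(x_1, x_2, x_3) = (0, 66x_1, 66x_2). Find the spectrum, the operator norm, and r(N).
sigma(N) = {0}; ||N|| = 66; r(N) = 0. (N is nilpotent with N^3 = 0.)

On C^3, N is a strictly lower-triangular matrix with 66 on the subdiagonal and zeros elsewhere, so its characteristic polynomial is lambda^3 and every eigenvalue is 0: sigma(N) = {0}. For the operator norm, N e_i = 66e_{i+1} for i = 1, ..., 2 and N e_3 = 0, so the singular values of N are 66 (with multiplicity 2) and 0; hence ||N|| = 66. The spectral radius r(N) = max|lambda| = 0. Note ||N|| > r(N) — characteristic of non-normal nilpotent operators. Indeed N^3 = 0.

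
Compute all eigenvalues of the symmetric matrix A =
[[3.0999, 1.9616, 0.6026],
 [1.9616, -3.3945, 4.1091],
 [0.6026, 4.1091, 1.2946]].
sigma(A) ≈ {-6, 2, 5}

A is real symmetric, so its spectrum consists of real eigenvalues. Expanding the characteristic polynomial of the displayed matrix gives
  det(λ I - A) = p(λ) = λ^3 + (-1)λ^2 + (-32)λ + (59.9979).
Solving p(λ) = 0 yields eigenvalues ≈ -6, 2, 5. (A is shown rounded to 4 decimals, so these recover the underlying integer eigenvalues to within that precision.)
Verification: the trace of A = 1 equals the sum of eigenvalues 1, and det(A) ≈ -59.9979 matches the eigenvalue product -60.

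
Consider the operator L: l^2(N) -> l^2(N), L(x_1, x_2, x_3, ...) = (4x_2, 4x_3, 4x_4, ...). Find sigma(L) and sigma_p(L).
sigma(L) = closed disk {z in C : |z| ≤ 4}; sigma_p(L) = open disk {z in C : |z| < 4}

Note L = 4·V where V is the unit left shift (V x)_k = x_{k+1}; so sigma(L) = 4·sigma(V) and ||L|| = 4||V||. ||L x||^2 = 16sum_{k≥2} |x_k|^2 ≤ 16||x||^2, with equality on {x : x_1 = 0}, so ||L|| = 4. For any lambda with |lambda| < 4, set r = lambda/4 (|r| < 1); the vector x = (1, r, r^2, ...) is in l^2 and satisfies L x = 4(r, r^2, ...) = lambda x, so lambda is an eigenvalue. On the boundary |lambda| = 4 the geometric series diverges, so no l^2 eigenvector exists, but these lambda lie in the approximate point spectrum. Hence sigma(L) is the closed disk of radius 4 and sigma_p(L) is the open disk.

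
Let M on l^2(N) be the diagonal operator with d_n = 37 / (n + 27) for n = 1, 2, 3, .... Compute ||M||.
||M|| = 37/28 (attained at n = 1)

For M diagonal, ||M|| = sup_n |d_n| = sup_n 37/(n + 27). This is positive and strictly decreasing in n, so the supremum is attained at n = 1: d_1 = 37/(1 + 27) = 37/28. Hence ||M|| = 37/28.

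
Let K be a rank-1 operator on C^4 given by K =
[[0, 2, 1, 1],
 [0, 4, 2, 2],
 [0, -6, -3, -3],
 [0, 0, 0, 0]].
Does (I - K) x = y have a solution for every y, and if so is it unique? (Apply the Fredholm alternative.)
(I - K) is singular (det(I - K) = 0, i.e. 1 ∈ sigma(K)). (I - K) x = y is solvable iff y ⊥ ker((I - K)^*) = span{(0, 2, 1, 1)}, i.e. iff 2y_2 + y_3 + y_4 = 0. When solvable, the solutions are x = y + c·(1, 2, -3, 0), c arbitrary (ker(I - K) = span{(1, 2, -3, 0)}, dimension 1).

K has rank 1, so it is an outer product K = u v^T: every row of K is a multiple of one row vector. Reading off the entries, u = (1, 2, -3, 0) and v = (0, 2, 1, 1) (row i of K equals u_i·v^T). A rank-one matrix u v^T satisfies K u = u (v·u) and kills the (3)-dimensional subspace v^⊥, so its characteristic polynomial is lambda^3 (lambda - v·u) with v·u = tr K = 1. Hence the eigenvalues of I - K are 1 (multiplicity 3) and 1 - (1) = 0, so det(I - K) = 0. (Direct check: I - K =
[[1, -2, -1, -1],
 [0, -3, -2, -2],
 [0, 6, 4, 3],
 [0, 0, 0, 1]]
has determinant 0.) So 1 is an eigenvalue of K and (I - K) is not invertible. The finite-dimensional Fredholm alternative says: either (I - K) is invertible, or ker(I - K) ≠ {0} and then range(I - K) = ker((I - K)^*)^⊥, with dim ker(I - K) = dim ker((I - K)^*). We are in the second case, so we need both kernels. Kernel of I - K: (I - K) u = u - u (v·u) = u - u = 0, so ker(I - K) = span{u} = span{(1, 2, -3, 0)} (it is exactly 1-dimensional because rank(I - K) = 3). Kernel of the adjoint: K is real, so (I - K)^* = I - K^T = I - v u^T, and (I - v u^T) v = v - v (u·v) = 0; hence ker((I - K)^*) = span{v} = span{(0, 2, 1, 1)}. Therefore (I - K) x = y is solvable iff <y, v> = 0, i.e. iff 2y_2 + y_3 + y_4 = 0. When this holds, K y = u (v·y) = 0, so (I - K) y = y and x = y is a particular solution; the full solution set is the line x = y + c·u = y + c·(1, 2, -3, 0), c ∈ C.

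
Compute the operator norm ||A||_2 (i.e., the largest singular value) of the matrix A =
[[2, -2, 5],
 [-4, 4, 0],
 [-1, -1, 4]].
||A||_2 ≈ 7.414 (= sqrt(largest eigenvalue of A^T A))

||A||_2 = sigma_max(A) = sqrt(lambda_max(A^T A)). Form the symmetric matrix M = A^T A =
[[21, -19, 6],
 [-19, 21, -14],
 [6, -14, 41]].
Its characteristic polynomial (trace, sum of principal 2x2 minors, determinant of M give the coefficients) is
  p(λ) = det(λ I - M) = λ^3 - 83λ^2 + 1570λ - 1600.
No integer candidate from the rational root theorem (±divisors of 1600) is a root, so the roots are irrational. The cubic discriminant is Δ = 1525495300 > 0, so there are three distinct real roots. p(1) = -112 and p(2) = 1216 have opposite signs, so a root lies in (1, 2); Newton's method refines it to λ ≈ 1.08. p(26) = 688 and p(27) = -34 have opposite signs, so a root lies in (26, 27); Newton's method refines it to λ ≈ 26.9531. p(54) = -1384 and p(55) = 50 have opposite signs, so a root lies in (54, 55); Newton's method refines it to λ ≈ 54.9669. Check (Vieta): the three roots sum to 83, matching tr M = 83.
So the eigenvalues of A^T A are ≈ 1.08, 26.9531, 54.9669 (all ≥ 0, as they must be for A^T A). The largest is λ_max ≈ 54.9669, hence ||A||_2 = sqrt(λ_max) ≈ 7.414.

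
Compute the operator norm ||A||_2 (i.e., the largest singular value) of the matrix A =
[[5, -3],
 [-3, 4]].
||A||_2 = sqrt((59 + sqrt(2997))/2) ≈ 7.5414 (= sqrt(largest eigenvalue of A^T A))

||A||_2 = sigma_max(A) = sqrt(lambda_max(A^T A)). Form the symmetric matrix M = A^T A =
[[34, -27],
 [-27, 25]].
Its characteristic polynomial (trace, determinant of M give the coefficients) is
  p(λ) = det(λ I - M) = λ^2 - 59λ + 121.
For λ^2 - 59λ + 121 the discriminant is 2997. It is nonnegative but not a perfect square, so the roots are real and irrational: λ = (59 ± sqrt(2997))/2 ≈ 56.8724, 2.1276.
So the eigenvalues of A^T A are ≈ 2.1276, 56.8724 (all ≥ 0, as they must be for A^T A). The largest is λ_max = (59 + sqrt(2997))/2 ≈ 56.8724, hence ||A||_2 = sqrt(λ_max) = sqrt((59 + sqrt(2997))/2) ≈ 7.5414.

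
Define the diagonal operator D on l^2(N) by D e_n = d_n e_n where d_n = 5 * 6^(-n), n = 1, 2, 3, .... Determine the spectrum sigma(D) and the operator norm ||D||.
sigma(D) = {5 * 6^(-n) : n ≥ 1} ∪ {0}; ||D|| = 5/6

A bounded diagonal operator on l^2 with diagonal entries d_n has spectrum equal to the closure of {d_n : n ≥ 1}: every d_n is an eigenvalue (with eigenvector e_n), so {d_n} ⊂ sigma(D); the spectrum is closed, so its closure is too; and for lambda not in the closure, (D - lambda I) has bounded inverse (the diagonal entries 1/(d_n - lambda) are bounded). For our sequence d_n = 5 * 6^(-n), n = 1, 2, 3, ...:
  - {d_n} = {5 * 6^(-n) : n ≥ 1}; the only limit point is 0
  - closure = {5 * 6^(-n) : n ≥ 1} ∪ {0}
For the norm: a diagonal operator has ||D|| = sup_n |d_n|. Here d_n = 5 * 6^(-n) is positive and decreasing, so sup_n |d_n| = d_1 = 5/6. So ||D|| = 5/6.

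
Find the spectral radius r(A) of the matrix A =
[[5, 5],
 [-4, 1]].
r(A) = 5

The eigenvalues of A are the roots of its characteristic polynomial. With M = A (coefficients from the trace and determinant):
  p(λ) = det(λ I - M) = λ^2 - 6λ + 25.
For λ^2 - 6λ + 25 the discriminant is -64. It is negative, so the roots are the complex-conjugate pair λ = 3 ± (sqrt(64)/2) i ≈ 3 ± 4i. For a conjugate pair the product of the roots equals the constant term, so |λ|^2 = 25 and |λ| = sqrt(25) = 5.
Thus the eigenvalues (to 4 decimals) are 3 ± 4i (modulus 5). The spectral radius is the largest modulus: r(A) = 5. (Cross-check: r(A) ≤ ||A||_2 ≈ 7.4699; equality holds whenever A is normal, though it can also hold for some non-normal A.)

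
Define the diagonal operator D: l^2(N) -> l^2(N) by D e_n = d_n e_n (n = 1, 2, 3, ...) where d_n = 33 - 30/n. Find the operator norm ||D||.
||D|| = 33

For a diagonal operator on l^2 with entries d_n, ||D|| = sup_n |d_n|. Here d_1 = 3, d_2 = 18, ..., and d_n = 33 - 30/n increases monotonically toward 33. All terms lie in [3, 33), so |d_n| = d_n and the supremum is the limit 33, which is not attained by any individual d_n. Hence ||D|| = 33.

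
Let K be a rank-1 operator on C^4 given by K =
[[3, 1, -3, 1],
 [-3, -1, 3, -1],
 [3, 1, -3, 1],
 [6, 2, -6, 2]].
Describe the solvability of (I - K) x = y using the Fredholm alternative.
(I - K) is singular (det(I - K) = 0, i.e. 1 ∈ sigma(K)). (I - K) x = y is solvable iff y ⊥ ker((I - K)^*) = span{(3, 1, -3, 1)}, i.e. iff 3y_1 + y_2 - 3y_3 + y_4 = 0. When solvable, the solutions are x = y + c·(1, -1, 1, 2), c arbitrary (ker(I - K) = span{(1, -1, 1, 2)}, dimension 1).

K has rank 1, so it is an outer product K = u v^T: every row of K is a multiple of one row vector. Reading off the entries, u = (1, -1, 1, 2) and v = (3, 1, -3, 1) (row i of K equals u_i·v^T). A rank-one matrix u v^T satisfies K u = u (v·u) and kills the (3)-dimensional subspace v^⊥, so its characteristic polynomial is lambda^3 (lambda - v·u) with v·u = tr K = 1. Hence the eigenvalues of I - K are 1 (multiplicity 3) and 1 - (1) = 0, so det(I - K) = 0. (Direct check: I - K =
[[-2, -1, 3, -1],
 [3, 2, -3, 1],
 [-3, -1, 4, -1],
 [-6, -2, 6, -1]]
has determinant 0.) So 1 is an eigenvalue of K and (I - K) is not invertible. The finite-dimensional Fredholm alternative says: either (I - K) is invertible, or ker(I - K) ≠ {0} and then range(I - K) = ker((I - K)^*)^⊥, with dim ker(I - K) = dim ker((I - K)^*). We are in the second case, so we need both kernels. Kernel of I - K: (I - K) u = u - u (v·u) = u - u = 0, so ker(I - K) = span{u} = span{(1, -1, 1, 2)} (it is exactly 1-dimensional because rank(I - K) = 3). Kernel of the adjoint: K is real, so (I - K)^* = I - K^T = I - v u^T, and (I - v u^T) v = v - v (u·v) = 0; hence ker((I - K)^*) = span{v} = span{(3, 1, -3, 1)}. Therefore (I - K) x = y is solvable iff <y, v> = 0, i.e. iff 3y_1 + y_2 - 3y_3 + y_4 = 0. When this holds, K y = u (v·y) = 0, so (I - K) y = y and x = y is a particular solution; the full solution set is the line x = y + c·u = y + c·(1, -1, 1, 2), c ∈ C.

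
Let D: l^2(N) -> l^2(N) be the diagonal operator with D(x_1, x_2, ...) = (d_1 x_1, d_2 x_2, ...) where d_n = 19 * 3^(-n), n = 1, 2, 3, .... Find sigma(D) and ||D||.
sigma(D) = {19 * 3^(-n) : n ≥ 1} ∪ {0}; ||D|| = 19/3

A bounded diagonal operator on l^2 with diagonal entries d_n has spectrum equal to the closure of {d_n : n ≥ 1}: every d_n is an eigenvalue (with eigenvector e_n), so {d_n} ⊂ sigma(D); the spectrum is closed, so its closure is too; and for lambda not in the closure, (D - lambda I) has bounded inverse (the diagonal entries 1/(d_n - lambda) are bounded). For our sequence d_n = 19 * 3^(-n), n = 1, 2, 3, ...:
  - {d_n} = {19 * 3^(-n) : n ≥ 1}; the only limit point is 0
  - closure = {19 * 3^(-n) : n ≥ 1} ∪ {0}
For the norm: a diagonal operator has ||D|| = sup_n |d_n|. Here d_n = 19 * 3^(-n) is positive and decreasing, so sup_n |d_n| = d_1 = 19/3. So ||D|| = 19/3.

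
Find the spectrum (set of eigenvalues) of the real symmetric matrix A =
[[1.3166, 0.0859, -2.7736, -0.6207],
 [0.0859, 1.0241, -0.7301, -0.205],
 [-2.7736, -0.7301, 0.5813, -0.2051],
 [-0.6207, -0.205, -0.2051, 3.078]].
sigma(A) ≈ {-2, 1, 3, 4}

A is real symmetric, so its spectrum consists of real eigenvalues. Expanding the characteristic polynomial of the displayed matrix gives
  det(λ I - A) = p(λ) = λ^4 + (-6)λ^3 + (3)λ^2 + (25.9989)λ + (-24).
Solving p(λ) = 0 yields eigenvalues ≈ -2, 1, 3, 4. (A is shown rounded to 4 decimals, so these recover the underlying integer eigenvalues to within that precision.)
Verification: the trace of A = 6 equals the sum of eigenvalues 6, and det(A) ≈ -23.9993 matches the eigenvalue product -24.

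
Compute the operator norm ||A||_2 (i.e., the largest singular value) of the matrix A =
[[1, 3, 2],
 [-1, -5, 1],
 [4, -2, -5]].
||A||_2 ≈ 7.1159 (= sqrt(largest eigenvalue of A^T A))

||A||_2 = sigma_max(A) = sqrt(lambda_max(A^T A)). Form the symmetric matrix M = A^T A =
[[18, 0, -19],
 [0, 38, 11],
 [-19, 11, 30]].
Its characteristic polynomial (trace, sum of principal 2x2 minors, determinant of M give the coefficients) is
  p(λ) = det(λ I - M) = λ^3 - 86λ^2 + 1882λ - 4624.
No integer candidate from the rational root theorem (±divisors of 4624) is a root, so the roots are irrational. The cubic discriminant is Δ = 661942768 > 0, so there are three distinct real roots. p(2) = -1196 and p(3) = 275 have opposite signs, so a root lies in (2, 3); Newton's method refines it to λ ≈ 2.8047. p(32) = 304 and p(33) = -235 have opposite signs, so a root lies in (32, 33); Newton's method refines it to λ ≈ 32.5587. p(50) = -524 and p(51) = 323 have opposite signs, so a root lies in (50, 51); Newton's method refines it to λ ≈ 50.6366. Check (Vieta): the three roots sum to 86, matching tr M = 86.
So the eigenvalues of A^T A are ≈ 2.8047, 32.5587, 50.6366 (all ≥ 0, as they must be for A^T A). The largest is λ_max ≈ 50.6366, hence ||A||_2 = sqrt(λ_max) ≈ 7.1159.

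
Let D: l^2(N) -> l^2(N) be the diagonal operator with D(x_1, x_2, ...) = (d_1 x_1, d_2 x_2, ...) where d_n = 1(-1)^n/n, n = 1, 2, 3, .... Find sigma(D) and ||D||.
sigma(D) = {1(-1)^n/n : n ≥ 1} ∪ {0}; ||D|| = 1

A bounded diagonal operator on l^2 with diagonal entries d_n has spectrum equal to the closure of {d_n : n ≥ 1}: every d_n is an eigenvalue (with eigenvector e_n), so {d_n} ⊂ sigma(D); the spectrum is closed, so its closure is too; and for lambda not in the closure, (D - lambda I) has bounded inverse (the diagonal entries 1/(d_n - lambda) are bounded). For our sequence d_n = 1(-1)^n/n, n = 1, 2, 3, ...:
  - {d_n} = {1(-1)^n/n : n ≥ 1}; the only limit point is 0
  - closure = {1(-1)^n/n : n ≥ 1} ∪ {0}
For the norm: a diagonal operator has ||D|| = sup_n |d_n|. Here |d_n| = 1/n is decreasing, so sup_n |d_n| = |d_1| = 1. So ||D|| = 1.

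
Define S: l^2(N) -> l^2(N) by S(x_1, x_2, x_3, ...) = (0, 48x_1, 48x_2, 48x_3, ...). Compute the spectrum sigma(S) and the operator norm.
sigma(S) = closed disk {z in C : |z| ≤ 48}; ||S|| = 48

Note S = 48·U where U is the unit right shift (U x)_k = x_{k-1} (with x_0 := 0); so ||S|| = 48||U|| and sigma(S) = 48·sigma(U). ||S x||^2 = sum_{k≥1} |48x_k|^2 = 2304||x||^2, so ||S|| = 48 and sigma(S) ⊂ {|z| ≤ 48}. For any |lambda| < 48, the equation (S - lambda I) x = 0 forces x_1 = 0, then 48x_k = lambda x_{k+1} ⇒ x = 0, so S has no eigenvalues. But (S - lambda I) is not surjective for |lambda| < 48: solving (S - lambda I) x = e_1 would require x_n proportional to (lambda/48)^(-n), which is not in l^2. So every |lambda| < 48 lies in the residual spectrum. The boundary |lambda| = 48 is in the approximate point spectrum (the spectrum is closed). Hence sigma(S) is the closed disk of radius 48.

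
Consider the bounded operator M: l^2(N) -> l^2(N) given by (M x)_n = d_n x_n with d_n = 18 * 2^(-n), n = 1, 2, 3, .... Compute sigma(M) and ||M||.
sigma(M) = {18 * 2^(-n) : n ≥ 1} ∪ {0}; ||M|| = 9

A bounded diagonal operator on l^2 with diagonal entries d_n has spectrum equal to the closure of {d_n : n ≥ 1}: every d_n is an eigenvalue (with eigenvector e_n), so {d_n} ⊂ sigma(M); the spectrum is closed, so its closure is too; and for lambda not in the closure, (M - lambda I) has bounded inverse (the diagonal entries 1/(d_n - lambda) are bounded). For our sequence d_n = 18 * 2^(-n), n = 1, 2, 3, ...:
  - {d_n} = {18 * 2^(-n) : n ≥ 1}; the only limit point is 0
  - closure = {18 * 2^(-n) : n ≥ 1} ∪ {0}
For the norm: a diagonal operator has ||M|| = sup_n |d_n|. Here d_n = 18 * 2^(-n) is positive and decreasing, so sup_n |d_n| = d_1 = 18/2 = 9. So ||M|| = 9.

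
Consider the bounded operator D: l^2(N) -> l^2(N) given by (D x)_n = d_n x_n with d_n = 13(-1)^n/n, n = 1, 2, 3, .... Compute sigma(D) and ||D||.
sigma(D) = {13(-1)^n/n : n ≥ 1} ∪ {0}; ||D|| = 13

A bounded diagonal operator on l^2 with diagonal entries d_n has spectrum equal to the closure of {d_n : n ≥ 1}: every d_n is an eigenvalue (with eigenvector e_n), so {d_n} ⊂ sigma(D); the spectrum is closed, so its closure is too; and for lambda not in the closure, (D - lambda I) has bounded inverse (the diagonal entries 1/(d_n - lambda) are bounded). For our sequence d_n = 13(-1)^n/n, n = 1, 2, 3, ...:
  - {d_n} = {13(-1)^n/n : n ≥ 1}; the only limit point is 0
  - closure = {13(-1)^n/n : n ≥ 1} ∪ {0}
For the norm: a diagonal operator has ||D|| = sup_n |d_n|. Here |d_n| = 13/n is decreasing, so sup_n |d_n| = |d_1| = 13. So ||D|| = 13.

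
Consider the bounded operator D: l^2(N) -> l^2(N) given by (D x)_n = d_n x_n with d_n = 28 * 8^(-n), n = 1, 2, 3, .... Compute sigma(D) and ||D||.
sigma(D) = {28 * 8^(-n) : n ≥ 1} ∪ {0}; ||D|| = 7/2

A bounded diagonal operator on l^2 with diagonal entries d_n has spectrum equal to the closure of {d_n : n ≥ 1}: every d_n is an eigenvalue (with eigenvector e_n), so {d_n} ⊂ sigma(D); the spectrum is closed, so its closure is too; and for lambda not in the closure, (D - lambda I) has bounded inverse (the diagonal entries 1/(d_n - lambda) are bounded). For our sequence d_n = 28 * 8^(-n), n = 1, 2, 3, ...:
  - {d_n} = {28 * 8^(-n) : n ≥ 1}; the only limit point is 0
  - closure = {28 * 8^(-n) : n ≥ 1} ∪ {0}
For the norm: a diagonal operator has ||D|| = sup_n |d_n|. Here d_n = 28 * 8^(-n) is positive and decreasing, so sup_n |d_n| = d_1 = 28/8 = 7/2. So ||D|| = 7/2.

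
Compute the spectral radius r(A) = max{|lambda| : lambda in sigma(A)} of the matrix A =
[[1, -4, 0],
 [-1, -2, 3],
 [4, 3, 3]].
r(A) ≈ 4.8662

The eigenvalues of A are the roots of its characteristic polynomial. With M = A (coefficients from the trace, the sum of principal 2x2 minors, and det A):
  p(λ) = det(λ I - M) = λ^3 - 2λ^2 - 18λ + 75.
No integer candidate from the rational root theorem (±divisors of 75) is a root, so the roots are irrational. The cubic discriminant is Δ = -76251 < 0, so there is one real root and a complex-conjugate pair. p(-5) = -10 and p(-4) = 51 have opposite signs, so a root lies in (-5, -4); Newton's method refines it to λ ≈ -4.8662. Dividing out (λ - (-4.8662)) leaves approximately λ^2 - 6.8662λ + 15.4124. For λ^2 - 6.8662λ + 15.4124 the discriminant is -14.5048. It is negative, so the remaining roots are the complex-conjugate pair λ ≈ 3.4331 ± 1.9043i. Their product equals the constant term, so |λ|^2 ≈ 15.4124 and |λ| ≈ 3.9259.
Thus the eigenvalues (to 4 decimals) are -4.8662 (modulus 4.8662); 3.4331 ± 1.9043i (modulus 3.9259). The spectral radius is the largest modulus: r(A) ≈ 4.8662. (Cross-check: r(A) ≤ ||A||_2 ≈ 6.1424; equality holds whenever A is normal, though it can also hold for some non-normal A.)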